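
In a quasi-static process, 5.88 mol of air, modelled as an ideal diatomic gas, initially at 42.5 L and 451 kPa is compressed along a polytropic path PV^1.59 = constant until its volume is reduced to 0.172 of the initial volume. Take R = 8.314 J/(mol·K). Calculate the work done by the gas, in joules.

-59300 J

T₁ = P₁V₁/(nR) = 451×42.5/(5.88×8.314) = 392 K.
Polytropic n=1.59: T₂ = T₁(V₁/V₂)^(n−1) = 392×(5.81)^0.59 = 1110 K; P₂ = P₁(V₁/V₂)^n = 7410 kPa.
W = (P₁V₁−P₂V₂)/(n−1) = (451×42.5−7410×7.31)/0.59 = -59300 J.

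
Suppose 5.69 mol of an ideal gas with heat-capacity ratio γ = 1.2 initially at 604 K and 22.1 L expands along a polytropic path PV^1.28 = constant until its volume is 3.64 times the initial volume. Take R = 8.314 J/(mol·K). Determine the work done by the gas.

31000 J

P₁ = nRT₁/V₁ = 5.69×8.314×604/22.1 = 1290 kPa.
Polytropic n=1.28: T₂ = T₁(V₁/V₂)^(n−1) = 604×(0.275)^0.28 = 421 K; P₂ = P₁(V₁/V₂)^n = 247 kPa.
W = (P₁V₁−P₂V₂)/(n−1) = (1290×22.1−247×80.4)/0.28 = 31000 J.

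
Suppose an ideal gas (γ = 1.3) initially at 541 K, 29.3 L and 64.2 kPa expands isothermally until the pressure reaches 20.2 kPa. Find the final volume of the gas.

Isothermal: T stays 541 K; PV = const ⇒ V₂ = 93.1 L, P₂ = 20.2 kPa.

93.1 L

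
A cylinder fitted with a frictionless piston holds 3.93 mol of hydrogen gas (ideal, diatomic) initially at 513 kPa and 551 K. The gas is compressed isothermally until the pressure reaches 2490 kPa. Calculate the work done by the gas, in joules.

-28400 J

V₁ = nRT₁/P₁ = 3.93×8.314×551/513 = 35.1 L.
Isothermal: T stays 551 K; PV = const ⇒ V₂ = 7.23 L, P₂ = 2490 kPa.
W = nRT ln(V₂/V₁) = 3.93×8.314×551×ln(0.206) = -28400 J.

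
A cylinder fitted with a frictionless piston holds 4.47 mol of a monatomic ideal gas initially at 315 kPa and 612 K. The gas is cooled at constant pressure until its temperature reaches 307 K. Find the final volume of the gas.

V₁ = nRT₁/P₁ = 4.47×8.314×612/315 = 72.2 L.
Isobaric: P stays 315 kPa; V/T = const ⇒ T₂ = 307 K, V₂ = 36.2 L.

36.2 L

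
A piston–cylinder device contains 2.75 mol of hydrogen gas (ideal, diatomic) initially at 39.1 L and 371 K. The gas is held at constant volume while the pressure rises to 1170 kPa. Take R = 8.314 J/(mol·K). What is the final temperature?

P₁ = nRT₁/V₁ = 2.75×8.314×371/39.1 = 217 kPa.
Isochoric: V stays 39.1 L; P/T = const ⇒ T₂ = 2000 K, P₂ = 1170 kPa.

2000 K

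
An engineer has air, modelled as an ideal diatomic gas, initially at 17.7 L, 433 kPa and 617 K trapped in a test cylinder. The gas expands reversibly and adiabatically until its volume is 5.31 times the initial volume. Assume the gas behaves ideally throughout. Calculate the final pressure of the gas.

41.8 kPa

Adiabatic: TV^(γ−1) = const ⇒ T₂ = 617×(0.188)^0.400 = 316 K; PV^γ = const ⇒ P₂ = 41.8 kPa.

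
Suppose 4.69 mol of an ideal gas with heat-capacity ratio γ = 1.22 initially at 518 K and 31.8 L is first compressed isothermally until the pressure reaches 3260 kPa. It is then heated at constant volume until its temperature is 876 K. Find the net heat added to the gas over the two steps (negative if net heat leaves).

30400 J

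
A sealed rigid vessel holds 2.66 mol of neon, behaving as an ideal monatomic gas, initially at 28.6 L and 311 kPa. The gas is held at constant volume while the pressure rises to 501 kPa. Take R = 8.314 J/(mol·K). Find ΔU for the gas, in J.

T₁ = P₁V₁/(nR) = 311×28.6/(2.66×8.314) = 402 K.
Isochoric: V stays 28.6 L; P/T = const ⇒ T₂ = 648 K, P₂ = 501 kPa.
For an ideal gas ΔU = nCvΔT with Cv = (3/2)R = 12.5 J/(mol·K).
ΔU = 2.66×12.5×(648−402) = 8150 J.

8150 J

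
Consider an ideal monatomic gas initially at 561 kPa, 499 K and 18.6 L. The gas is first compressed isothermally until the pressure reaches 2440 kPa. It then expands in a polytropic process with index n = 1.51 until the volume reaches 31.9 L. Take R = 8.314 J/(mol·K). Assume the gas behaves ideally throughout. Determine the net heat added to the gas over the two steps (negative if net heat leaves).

n = P₁V₁/(RT₁) = 561×18.6/(8.314×499) = 2.52 mol.
Step 1 — Isothermal: T stays 499 K; PV = const ⇒ V₂ = 4.28 L, P₂ = 2440 kPa.
ΔU = 0 (ideal gas, T constant).
W = nRT ln(V₂/V₁) = 2.52×8.314×499×ln(0.230) = -15300 J.
Q = ΔU + W = -15300 J.
State after step 1: P = 2440 kPa, V = 4.28 L, T = 499 K.
Step 2 — Polytropic n=1.51: T₂ = T₁(V₁/V₂)^(n−1) = 499×(0.134)^0.51 = 179 K; P₂ = P₁(V₁/V₂)^n = 117 kPa.
W = (P₁V₁−P₂V₂)/(n−1) = (2440×4.28−117×31.9)/0.51 = 13100 J.
ΔU = nCvΔT = 2.52×12.5×(179−499) = -10000 J.
Q = ΔU + W = 3080 J.
Net over both steps: W = -2220 J, Q = -12300 J, ΔU = -10000 J.

-12300 J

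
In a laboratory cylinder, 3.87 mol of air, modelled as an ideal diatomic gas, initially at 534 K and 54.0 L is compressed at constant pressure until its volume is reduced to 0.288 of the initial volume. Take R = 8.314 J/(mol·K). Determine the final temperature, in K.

154 K

P₁ = nRT₁/V₁ = 3.87×8.314×534/54.0 = 318 kPa.
Isobaric: P stays 318 kPa; V/T = const ⇒ T₂ = 154 K, V₂ = 15.6 L.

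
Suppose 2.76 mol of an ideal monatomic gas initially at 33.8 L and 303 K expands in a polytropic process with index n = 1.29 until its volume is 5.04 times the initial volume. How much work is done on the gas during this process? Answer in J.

-8980 J

P₁ = nRT₁/V₁ = 2.76×8.314×303/33.8 = 206 kPa.
Polytropic n=1.29: T₂ = T₁(V₁/V₂)^(n−1) = 303×(0.198)^0.29 = 190 K; P₂ = P₁(V₁/V₂)^n = 25.5 kPa.
W = (P₁V₁−P₂V₂)/(n−1) = (206×33.8−25.5×170)/0.29 = 8980 J.
Work done on the gas = −W_by = -8980 J.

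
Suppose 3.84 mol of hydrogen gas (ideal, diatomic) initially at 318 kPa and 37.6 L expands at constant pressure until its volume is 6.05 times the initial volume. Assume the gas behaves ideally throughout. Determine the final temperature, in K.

2270 K

T₁ = P₁V₁/(nR) = 318×37.6/(3.84×8.314) = 375 K.
Isobaric: P stays 318 kPa; V/T = const ⇒ T₂ = 2270 K, V₂ = 227 L.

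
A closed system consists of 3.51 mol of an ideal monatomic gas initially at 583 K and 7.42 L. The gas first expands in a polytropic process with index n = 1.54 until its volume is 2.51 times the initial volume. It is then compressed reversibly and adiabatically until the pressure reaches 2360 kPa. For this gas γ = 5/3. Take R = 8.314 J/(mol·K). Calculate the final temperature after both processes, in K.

632 K

P₁ = nRT₁/V₁ = 3.51×8.314×583/7.42 = 2290 kPa.
Step 1 — Polytropic n=1.54: T₂ = T₁(V₁/V₂)^(n−1) = 583×(0.398)^0.54 = 355 K; P₂ = P₁(V₁/V₂)^n = 556 kPa.
W = (P₁V₁−P₂V₂)/(n−1) = (2290×7.42−556×18.6)/0.54 = 12300 J.
ΔU = nCvΔT = 3.51×12.5×(355−583) = -9990 J.
Q = ΔU + W = 2340 J.
State after step 1: P = 556 kPa, V = 18.6 L, T = 355 K.
Step 2 — Adiabatic: T₂/T₁ = (P₂/P₁)^((γ−1)/γ) ⇒ T₂ = 355×(4.25)^0.400 = 632 K; V₂ = 7.82 L.
ΔU = nCvΔT = 3.51×12.5×(632−355) = 12200 J.
Q = 0 for an adiabatic process, so W = −ΔU = -12200 J.
Net over both steps: W = 178 J, Q = 2340 J, ΔU = 2170 J.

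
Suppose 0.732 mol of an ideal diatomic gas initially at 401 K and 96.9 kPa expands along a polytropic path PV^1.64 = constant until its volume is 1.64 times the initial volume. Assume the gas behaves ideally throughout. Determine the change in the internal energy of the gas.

V₁ = nRT₁/P₁ = 0.732×8.314×401/96.9 = 25.2 L.
Polytropic n=1.64: T₂ = T₁(V₁/V₂)^(n−1) = 401×(0.610)^0.64 = 292 K; P₂ = P₁(V₁/V₂)^n = 43.1 kPa.
For an ideal gas ΔU = nCvΔT with Cv = (5/2)R = 20.8 J/(mol·K).
ΔU = 0.732×20.8×(292−401) = -1660 J.

-1660 J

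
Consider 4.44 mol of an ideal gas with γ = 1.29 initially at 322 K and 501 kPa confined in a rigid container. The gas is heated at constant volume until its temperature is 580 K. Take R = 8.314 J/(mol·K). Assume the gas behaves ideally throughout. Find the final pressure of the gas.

V₁ = nRT₁/P₁ = 4.44×8.314×322/501 = 23.7 L.
Isochoric: V stays 23.7 L; P/T = const ⇒ T₂ = 580 K, P₂ = 902 kPa.

902 kPa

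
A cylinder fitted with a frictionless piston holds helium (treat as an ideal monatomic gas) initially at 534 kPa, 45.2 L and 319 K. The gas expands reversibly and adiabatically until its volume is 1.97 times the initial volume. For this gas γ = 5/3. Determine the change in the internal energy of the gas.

-13200 J

n = P₁V₁/(RT₁) = 534×45.2/(8.314×319) = 9.10 mol.
Adiabatic: TV^(γ−1) = const ⇒ T₂ = 319×(0.508)^0.667 = 203 K; PV^γ = const ⇒ P₂ = 172 kPa.
For an ideal gas ΔU = nCvΔT with Cv = (3/2)R = 12.5 J/(mol·K).
ΔU = 9.10×12.5×(203−319) = -13200 J.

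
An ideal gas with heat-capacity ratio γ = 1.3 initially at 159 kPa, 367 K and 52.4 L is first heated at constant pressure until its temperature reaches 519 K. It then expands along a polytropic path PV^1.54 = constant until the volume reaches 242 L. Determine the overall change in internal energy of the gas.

-7040 J

n = P₁V₁/(RT₁) = 159×52.4/(8.314×367) = 2.73 mol.
Step 1 — Isobaric: P stays 159 kPa; V/T = const ⇒ T₂ = 519 K, V₂ = 74.1 L.
W = PΔV = 159×(74.1−52.4) kPa·L = 3450 J.
ΔU = nCvΔT = 2.73×27.7×(519−367) = 11500 J.
Q = ΔU + W = nCpΔT = 15000 J.
State after step 1: P = 159 kPa, V = 74.1 L, T = 519 K.
Step 2 — Polytropic n=1.54: T₂ = T₁(V₁/V₂)^(n−1) = 519×(0.306)^0.54 = 274 K; P₂ = P₁(V₁/V₂)^n = 25.7 kPa.
W = (P₁V₁−P₂V₂)/(n−1) = (159×74.1−25.7×242)/0.54 = 10300 J.
ΔU = nCvΔT = 2.73×27.7×(274−519) = -18500 J.
Q = ΔU + W = -8240 J.
Net over both steps: W = 13800 J, Q = 6710 J, ΔU = -7040 J.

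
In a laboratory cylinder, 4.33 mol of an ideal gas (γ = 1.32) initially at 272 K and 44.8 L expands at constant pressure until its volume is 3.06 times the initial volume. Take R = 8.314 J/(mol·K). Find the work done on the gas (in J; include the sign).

-20200 J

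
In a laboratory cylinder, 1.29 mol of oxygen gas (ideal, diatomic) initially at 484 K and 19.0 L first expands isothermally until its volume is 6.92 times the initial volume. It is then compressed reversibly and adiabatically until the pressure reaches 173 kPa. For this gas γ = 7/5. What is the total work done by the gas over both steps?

3230 J

P₁ = nRT₁/V₁ = 1.29×8.314×484/19.0 = 273 kPa.
Step 1 — Isothermal: T stays 484 K; PV = const ⇒ V₂ = 131 L, P₂ = 39.5 kPa.
ΔU = 0 (ideal gas, T constant).
W = nRT ln(V₂/V₁) = 1.29×8.314×484×ln(6.92) = 10000 J.
Q = ΔU + W = 10000 J.
State after step 1: P = 39.5 kPa, V = 131 L, T = 484 K.
Step 2 — Adiabatic: T₂/T₁ = (P₂/P₁)^((γ−1)/γ) ⇒ T₂ = 484×(4.38)^0.286 = 738 K; V₂ = 45.8 L.
ΔU = nCvΔT = 1.29×20.8×(738−484) = 6820 J.
Q = 0 for an adiabatic process, so W = −ΔU = -6820 J.
Net over both steps: W = 3230 J, Q = 10000 J, ΔU = 6820 J.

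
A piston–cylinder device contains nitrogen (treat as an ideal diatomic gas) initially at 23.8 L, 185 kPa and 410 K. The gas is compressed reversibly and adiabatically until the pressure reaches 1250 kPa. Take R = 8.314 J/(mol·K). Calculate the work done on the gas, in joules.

7990 J

n = P₁V₁/(RT₁) = 185×23.8/(8.314×410) = 1.29 mol.
Adiabatic: T₂/T₁ = (P₂/P₁)^((γ−1)/γ) ⇒ T₂ = 410×(6.76)^0.286 = 708 K; V₂ = 6.08 L.
ΔU = nCvΔT = 1.29×20.8×(708−410) = 7990 J.
Q = 0 for an adiabatic process, so W = −ΔU = -7990 J.
Work done on the gas = −W_by = 7990 J.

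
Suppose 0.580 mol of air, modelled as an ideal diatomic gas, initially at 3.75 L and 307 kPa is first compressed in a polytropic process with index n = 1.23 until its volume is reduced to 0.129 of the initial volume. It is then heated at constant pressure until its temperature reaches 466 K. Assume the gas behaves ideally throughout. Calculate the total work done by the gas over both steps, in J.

-2610 J

T₁ = P₁V₁/(nR) = 307×3.75/(0.580×8.314) = 239 K.
Step 1 — Polytropic n=1.23: T₂ = T₁(V₁/V₂)^(n−1) = 239×(7.75)^0.23 = 382 K; P₂ = P₁(V₁/V₂)^n = 3810 kPa.
W = (P₁V₁−P₂V₂)/(n−1) = (307×3.75−3810×0.484)/0.23 = -3010 J.
ΔU = nCvΔT = 0.580×20.8×(382−239) = 1730 J.
Q = ΔU + W = -1280 J.
State after step 1: P = 3810 kPa, V = 0.484 L, T = 382 K.
Step 2 — Isobaric: P stays 3810 kPa; V/T = const ⇒ T₂ = 466 K, V₂ = 0.590 L.
W = PΔV = 3810×(0.590−0.484) kPa·L = 403 J.
ΔU = nCvΔT = 0.580×20.8×(466−382) = 1010 J.
Q = ΔU + W = nCpΔT = 1410 J.
Net over both steps: W = -2610 J, Q = 131 J, ΔU = 2740 J.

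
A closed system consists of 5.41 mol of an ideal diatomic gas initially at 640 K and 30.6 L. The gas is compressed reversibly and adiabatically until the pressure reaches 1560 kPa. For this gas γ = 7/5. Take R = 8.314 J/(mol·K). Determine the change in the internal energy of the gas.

P₁ = nRT₁/V₁ = 5.41×8.314×640/30.6 = 941 kPa.
Adiabatic: T₂/T₁ = (P₂/P₁)^((γ−1)/γ) ⇒ T₂ = 640×(1.66)^0.286 = 740 K; V₂ = 21.3 L.
For an ideal gas ΔU = nCvΔT with Cv = (5/2)R = 20.8 J/(mol·K).
ΔU = 5.41×20.8×(740−640) = 11200 J.

11200 J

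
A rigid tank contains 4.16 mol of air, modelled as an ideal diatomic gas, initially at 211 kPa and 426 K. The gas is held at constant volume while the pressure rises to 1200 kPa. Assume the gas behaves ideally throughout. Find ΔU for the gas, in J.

173000 J

V₁ = nRT₁/P₁ = 4.16×8.314×426/211 = 69.8 L.
Isochoric: V stays 69.8 L; P/T = const ⇒ T₂ = 2420 K, P₂ = 1200 kPa.
For an ideal gas ΔU = nCvΔT with Cv = (5/2)R = 20.8 J/(mol·K).
ΔU = 4.16×20.8×(2420−426) = 173000 J.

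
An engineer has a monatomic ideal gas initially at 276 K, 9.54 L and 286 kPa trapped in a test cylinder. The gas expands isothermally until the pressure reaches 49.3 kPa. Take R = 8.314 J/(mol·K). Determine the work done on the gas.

-4800 J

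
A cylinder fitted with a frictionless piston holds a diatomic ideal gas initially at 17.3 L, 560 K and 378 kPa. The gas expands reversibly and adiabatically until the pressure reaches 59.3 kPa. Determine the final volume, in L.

Adiabatic: T₂/T₁ = (P₂/P₁)^((γ−1)/γ) ⇒ T₂ = 560×(0.157)^0.286 = 330 K; V₂ = 65.0 L.

65.0 L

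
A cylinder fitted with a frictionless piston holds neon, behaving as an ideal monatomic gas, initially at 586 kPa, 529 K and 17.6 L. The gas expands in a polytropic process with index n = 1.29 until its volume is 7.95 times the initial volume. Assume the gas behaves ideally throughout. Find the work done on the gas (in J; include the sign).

-16100 J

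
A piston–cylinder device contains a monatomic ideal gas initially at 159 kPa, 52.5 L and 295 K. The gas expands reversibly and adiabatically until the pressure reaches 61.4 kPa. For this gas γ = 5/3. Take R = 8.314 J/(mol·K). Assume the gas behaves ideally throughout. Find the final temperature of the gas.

202 K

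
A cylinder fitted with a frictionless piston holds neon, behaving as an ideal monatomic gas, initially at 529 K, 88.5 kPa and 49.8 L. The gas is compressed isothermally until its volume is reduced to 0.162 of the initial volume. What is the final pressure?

546 kPa

Isothermal: T stays 529 K; PV = const ⇒ V₂ = 8.07 L, P₂ = 546 kPa.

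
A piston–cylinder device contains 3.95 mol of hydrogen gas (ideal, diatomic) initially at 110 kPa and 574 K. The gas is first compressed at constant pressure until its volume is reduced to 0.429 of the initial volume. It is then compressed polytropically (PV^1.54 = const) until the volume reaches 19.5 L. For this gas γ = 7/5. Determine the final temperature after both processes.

V₁ = nRT₁/P₁ = 3.95×8.314×574/110 = 171 L.
Step 1 — Isobaric: P stays 110 kPa; V/T = const ⇒ T₂ = 246 K, V₂ = 73.5 L.
W = PΔV = 110×(73.5−171) kPa·L = -10800 J.
ΔU = nCvΔT = 3.95×20.8×(246−574) = -26900 J.
Q = ΔU + W = nCpΔT = -37700 J.
State after step 1: P = 110 kPa, V = 73.5 L, T = 246 K.
Step 2 — Polytropic n=1.54: T₂ = T₁(V₁/V₂)^(n−1) = 246×(3.77)^0.54 = 504 K; P₂ = P₁(V₁/V₂)^n = 849 kPa.
W = (P₁V₁−P₂V₂)/(n−1) = (110×73.5−849×19.5)/0.54 = -15700 J.
ΔU = nCvΔT = 3.95×20.8×(504−246) = 21200 J.
Q = ΔU + W = 5490 J.
Net over both steps: W = -26500 J, Q = -32200 J, ΔU = -5730 J.

504 K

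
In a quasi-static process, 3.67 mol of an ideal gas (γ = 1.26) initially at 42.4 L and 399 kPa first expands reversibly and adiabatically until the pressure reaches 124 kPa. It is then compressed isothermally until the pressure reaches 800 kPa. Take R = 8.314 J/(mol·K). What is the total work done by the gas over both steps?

T₁ = P₁V₁/(nR) = 399×42.4/(3.67×8.314) = 554 K.
Step 1 — Adiabatic: T₂/T₁ = (P₂/P₁)^((γ−1)/γ) ⇒ T₂ = 554×(0.311)^0.206 = 436 K; V₂ = 107 L.
ΔU = nCvΔT = 3.67×32.0×(436−554) = -13900 J.
Q = 0 for an adiabatic process, so W = −ΔU = 13900 J.
State after step 1: P = 124 kPa, V = 107 L, T = 436 K.
Step 2 — Isothermal: T stays 436 K; PV = const ⇒ V₂ = 16.6 L, P₂ = 800 kPa.
ΔU = 0 (ideal gas, T constant).
W = nRT ln(V₂/V₁) = 3.67×8.314×436×ln(0.155) = -24800 J.
Q = ΔU + W = -24800 J.
Net over both steps: W = -10800 J, Q = -24800 J, ΔU = -13900 J.

-10800 J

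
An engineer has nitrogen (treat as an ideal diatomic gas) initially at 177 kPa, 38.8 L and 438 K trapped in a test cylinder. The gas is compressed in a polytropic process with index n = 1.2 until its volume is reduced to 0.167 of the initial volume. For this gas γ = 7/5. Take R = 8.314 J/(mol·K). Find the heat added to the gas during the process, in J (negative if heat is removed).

n = P₁V₁/(RT₁) = 177×38.8/(8.314×438) = 1.89 mol.
Polytropic n=1.2: T₂ = T₁(V₁/V₂)^(n−1) = 438×(5.99)^0.20 = 627 K; P₂ = P₁(V₁/V₂)^n = 1520 kPa.
W = (P₁V₁−P₂V₂)/(n−1) = (177×38.8−1520×6.48)/0.20 = -14800 J.
ΔU = nCvΔT = 1.89×20.8×(627−438) = 7390 J.
Q = ΔU + W = -7390 J.

-7390 J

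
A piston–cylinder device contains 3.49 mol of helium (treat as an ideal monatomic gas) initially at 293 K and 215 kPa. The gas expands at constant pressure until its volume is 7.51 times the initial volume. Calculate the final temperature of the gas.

2200 K

V₁ = nRT₁/P₁ = 3.49×8.314×293/215 = 39.5 L.
Isobaric: P stays 215 kPa; V/T = const ⇒ T₂ = 2200 K, V₂ = 297 L.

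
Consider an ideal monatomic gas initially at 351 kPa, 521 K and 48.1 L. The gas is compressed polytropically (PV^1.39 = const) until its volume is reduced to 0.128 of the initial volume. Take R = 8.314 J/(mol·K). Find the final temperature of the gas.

Polytropic n=1.39: T₂ = T₁(V₁/V₂)^(n−1) = 521×(7.81)^0.39 = 1160 K; P₂ = P₁(V₁/V₂)^n = 6110 kPa.

1160 K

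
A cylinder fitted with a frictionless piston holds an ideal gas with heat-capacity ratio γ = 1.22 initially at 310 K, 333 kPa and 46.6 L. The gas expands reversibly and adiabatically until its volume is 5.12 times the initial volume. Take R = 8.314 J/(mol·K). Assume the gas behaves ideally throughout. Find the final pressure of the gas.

45.4 kPa

Adiabatic: TV^(γ−1) = const ⇒ T₂ = 310×(0.195)^0.220 = 216 K; PV^γ = const ⇒ P₂ = 45.4 kPa.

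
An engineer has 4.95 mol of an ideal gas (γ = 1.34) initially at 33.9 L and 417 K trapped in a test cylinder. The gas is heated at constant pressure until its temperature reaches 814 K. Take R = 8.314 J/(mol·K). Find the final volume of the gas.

P₁ = nRT₁/V₁ = 4.95×8.314×417/33.9 = 506 kPa.
Isobaric: P stays 506 kPa; V/T = const ⇒ T₂ = 814 K, V₂ = 66.2 L.

66.2 L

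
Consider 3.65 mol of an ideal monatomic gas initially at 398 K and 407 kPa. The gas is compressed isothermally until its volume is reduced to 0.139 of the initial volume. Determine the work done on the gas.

23800 J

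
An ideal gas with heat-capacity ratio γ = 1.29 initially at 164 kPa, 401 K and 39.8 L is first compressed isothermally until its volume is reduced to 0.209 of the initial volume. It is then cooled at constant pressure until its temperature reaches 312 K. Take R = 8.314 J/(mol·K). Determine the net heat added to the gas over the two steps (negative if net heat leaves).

n = P₁V₁/(RT₁) = 164×39.8/(8.314×401) = 1.96 mol.
Step 1 — Isothermal: T stays 401 K; PV = const ⇒ V₂ = 8.32 L, P₂ = 785 kPa.
ΔU = 0 (ideal gas, T constant).
W = nRT ln(V₂/V₁) = 1.96×8.314×401×ln(0.209) = -10200 J.
Q = ΔU + W = -10200 J.
State after step 1: P = 785 kPa, V = 8.32 L, T = 401 K.
Step 2 — Isobaric: P stays 785 kPa; V/T = const ⇒ T₂ = 312 K, V₂ = 6.47 L.
W = PΔV = 785×(6.47−8.32) kPa·L = -1450 J.
ΔU = nCvΔT = 1.96×28.7×(312−401) = -5000 J.
Q = ΔU + W = nCpΔT = -6440 J.
Net over both steps: W = -11700 J, Q = -16700 J, ΔU = -5000 J.

-16700 J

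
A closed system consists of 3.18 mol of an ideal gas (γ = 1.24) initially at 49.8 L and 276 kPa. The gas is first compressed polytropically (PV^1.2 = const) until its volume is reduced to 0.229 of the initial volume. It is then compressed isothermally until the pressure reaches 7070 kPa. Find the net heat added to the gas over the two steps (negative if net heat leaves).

T₁ = P₁V₁/(nR) = 276×49.8/(3.18×8.314) = 520 K.
Step 1 — Polytropic n=1.2: T₂ = T₁(V₁/V₂)^(n−1) = 520×(4.37)^0.20 = 698 K; P₂ = P₁(V₁/V₂)^n = 1620 kPa.
W = (P₁V₁−P₂V₂)/(n−1) = (276×49.8−1620×11.4)/0.20 = -23600 J.
ΔU = nCvΔT = 3.18×34.6×(698−520) = 19600 J.
Q = ΔU + W = -3930 J.
State after step 1: P = 1620 kPa, V = 11.4 L, T = 698 K.
Step 2 — Isothermal: T stays 698 K; PV = const ⇒ V₂ = 2.61 L, P₂ = 7070 kPa.
ΔU = 0 (ideal gas, T constant).
W = nRT ln(V₂/V₁) = 3.18×8.314×698×ln(0.229) = -27200 J.
Q = ΔU + W = -27200 J.
Net over both steps: W = -50800 J, Q = -31100 J, ΔU = 19600 J.

-31100 J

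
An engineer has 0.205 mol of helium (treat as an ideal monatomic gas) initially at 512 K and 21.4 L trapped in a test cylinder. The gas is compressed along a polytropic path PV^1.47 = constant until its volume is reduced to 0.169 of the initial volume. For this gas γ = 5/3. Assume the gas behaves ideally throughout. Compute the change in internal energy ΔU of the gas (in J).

P₁ = nRT₁/V₁ = 0.205×8.314×512/21.4 = 40.8 kPa.
Polytropic n=1.47: T₂ = T₁(V₁/V₂)^(n−1) = 512×(5.92)^0.47 = 1180 K; P₂ = P₁(V₁/V₂)^n = 556 kPa.
For an ideal gas ΔU = nCvΔT with Cv = (3/2)R = 12.5 J/(mol·K).
ΔU = 0.205×12.5×(1180−512) = 1710 J.

1710 J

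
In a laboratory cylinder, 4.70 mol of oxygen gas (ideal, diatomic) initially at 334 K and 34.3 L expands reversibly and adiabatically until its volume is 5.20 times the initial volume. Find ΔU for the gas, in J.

-15800 J

P₁ = nRT₁/V₁ = 4.70×8.314×334/34.3 = 381 kPa.
Adiabatic: TV^(γ−1) = const ⇒ T₂ = 334×(0.192)^0.400 = 173 K; PV^γ = const ⇒ P₂ = 37.8 kPa.
For an ideal gas ΔU = nCvΔT with Cv = (5/2)R = 20.8 J/(mol·K).
ΔU = 4.70×20.8×(173−334) = -15800 J.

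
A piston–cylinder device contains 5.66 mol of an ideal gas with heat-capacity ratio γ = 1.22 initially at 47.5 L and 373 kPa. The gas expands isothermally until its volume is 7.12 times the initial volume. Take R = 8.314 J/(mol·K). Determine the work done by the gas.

T₁ = P₁V₁/(nR) = 373×47.5/(5.66×8.314) = 377 K.
Isothermal: T stays 377 K; PV = const ⇒ V₂ = 338 L, P₂ = 52.4 kPa.
W = nRT ln(V₂/V₁) = 5.66×8.314×377×ln(7.12) = 34800 J.

34800 J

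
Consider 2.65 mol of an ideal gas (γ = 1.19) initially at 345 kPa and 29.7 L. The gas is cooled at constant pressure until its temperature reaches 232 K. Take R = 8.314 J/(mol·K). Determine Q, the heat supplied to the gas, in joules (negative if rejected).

T₁ = P₁V₁/(nR) = 345×29.7/(2.65×8.314) = 465 K.
Isobaric: P stays 345 kPa; V/T = const ⇒ T₂ = 232 K, V₂ = 14.8 L.
W = PΔV = 345×(14.8−29.7) kPa·L = -5140 J.
ΔU = nCvΔT = 2.65×43.8×(232−465) = -27000 J.
Q = ΔU + W = nCpΔT = -32200 J.

-32200 J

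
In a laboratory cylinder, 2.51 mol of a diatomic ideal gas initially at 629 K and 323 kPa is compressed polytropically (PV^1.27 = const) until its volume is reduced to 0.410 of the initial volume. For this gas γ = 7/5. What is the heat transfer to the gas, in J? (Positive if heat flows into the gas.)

-4300 J

V₁ = nRT₁/P₁ = 2.51×8.314×629/323 = 40.6 L.
Polytropic n=1.27: T₂ = T₁(V₁/V₂)^(n−1) = 629×(2.44)^0.27 = 800 K; P₂ = P₁(V₁/V₂)^n = 1000 kPa.
W = (P₁V₁−P₂V₂)/(n−1) = (323×40.6−1000×16.7)/0.27 = -13200 J.
ΔU = nCvΔT = 2.51×20.8×(800−629) = 8930 J.
Q = ΔU + W = -4300 J.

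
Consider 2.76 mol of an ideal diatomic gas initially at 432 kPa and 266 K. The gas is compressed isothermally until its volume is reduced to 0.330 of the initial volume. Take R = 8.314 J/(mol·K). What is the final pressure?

V₁ = nRT₁/P₁ = 2.76×8.314×266/432 = 14.1 L.
Isothermal: T stays 266 K; PV = const ⇒ V₂ = 4.66 L, P₂ = 1310 kPa.

1310 kPa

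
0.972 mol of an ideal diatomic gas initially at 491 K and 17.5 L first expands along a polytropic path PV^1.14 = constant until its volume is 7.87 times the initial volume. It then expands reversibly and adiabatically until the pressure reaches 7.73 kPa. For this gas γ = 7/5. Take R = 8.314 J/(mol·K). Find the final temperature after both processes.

P₁ = nRT₁/V₁ = 0.972×8.314×491/17.5 = 227 kPa.
Step 1 — Polytropic n=1.14: T₂ = T₁(V₁/V₂)^(n−1) = 491×(0.127)^0.14 = 368 K; P₂ = P₁(V₁/V₂)^n = 21.6 kPa.
W = (P₁V₁−P₂V₂)/(n−1) = (227×17.5−21.6×138)/0.14 = 7110 J.
ΔU = nCvΔT = 0.972×20.8×(368−491) = -2490 J.
Q = ΔU + W = 4620 J.
State after step 1: P = 21.6 kPa, V = 138 L, T = 368 K.
Step 2 — Adiabatic: T₂/T₁ = (P₂/P₁)^((γ−1)/γ) ⇒ T₂ = 368×(0.358)^0.286 = 274 K; V₂ = 287 L.
ΔU = nCvΔT = 0.972×20.8×(274−368) = -1890 J.
Q = 0 for an adiabatic process, so W = −ΔU = 1890 J.
Net over both steps: W = 9000 J, Q = 4620 J, ΔU = -4380 J.

274 K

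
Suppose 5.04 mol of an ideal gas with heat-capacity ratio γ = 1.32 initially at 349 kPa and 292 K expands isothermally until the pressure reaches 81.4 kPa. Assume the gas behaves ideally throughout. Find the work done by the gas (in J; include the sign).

17800 J

V₁ = nRT₁/P₁ = 5.04×8.314×292/349 = 35.1 L.
Isothermal: T stays 292 K; PV = const ⇒ V₂ = 150 L, P₂ = 81.4 kPa.
W = nRT ln(V₂/V₁) = 5.04×8.314×292×ln(4.29) = 17800 J.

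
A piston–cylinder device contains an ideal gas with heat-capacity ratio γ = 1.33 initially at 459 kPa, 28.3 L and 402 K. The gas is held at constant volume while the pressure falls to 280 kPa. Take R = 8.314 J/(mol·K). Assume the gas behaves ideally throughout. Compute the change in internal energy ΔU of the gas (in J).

n = P₁V₁/(RT₁) = 459×28.3/(8.314×402) = 3.89 mol.
Isochoric: V stays 28.3 L; P/T = const ⇒ T₂ = 245 K, P₂ = 280 kPa.
For an ideal gas ΔU = nCvΔT with Cv = R/(γ−1) = 25.2 J/(mol·K).
ΔU = 3.89×25.2×(245−402) = -15400 J.

-15400 J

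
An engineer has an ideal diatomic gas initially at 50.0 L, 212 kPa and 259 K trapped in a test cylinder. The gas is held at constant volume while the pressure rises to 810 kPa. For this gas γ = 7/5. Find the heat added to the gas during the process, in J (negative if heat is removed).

74800 J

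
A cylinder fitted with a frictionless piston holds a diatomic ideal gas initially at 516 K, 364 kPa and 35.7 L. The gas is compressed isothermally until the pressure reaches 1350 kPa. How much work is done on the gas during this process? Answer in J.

17000 J

n = P₁V₁/(RT₁) = 364×35.7/(8.314×516) = 3.03 mol.
Isothermal: T stays 516 K; PV = const ⇒ V₂ = 9.63 L, P₂ = 1350 kPa.
W = nRT ln(V₂/V₁) = 3.03×8.314×516×ln(0.270) = -17000 J.
Work done on the gas = −W_by = 17000 J.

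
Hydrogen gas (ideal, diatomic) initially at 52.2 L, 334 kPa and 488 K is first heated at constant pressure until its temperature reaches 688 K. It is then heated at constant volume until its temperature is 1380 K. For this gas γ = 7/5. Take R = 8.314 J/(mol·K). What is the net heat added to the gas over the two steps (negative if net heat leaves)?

n = P₁V₁/(RT₁) = 334×52.2/(8.314×488) = 4.30 mol.
Step 1 — Isobaric: P stays 334 kPa; V/T = const ⇒ T₂ = 688 K, V₂ = 73.6 L.
W = PΔV = 334×(73.6−52.2) kPa·L = 7150 J.
ΔU = nCvΔT = 4.30×20.8×(688−488) = 17900 J.
Q = ΔU + W = nCpΔT = 25000 J.
State after step 1: P = 334 kPa, V = 73.6 L, T = 688 K.
Step 2 — Isochoric: V stays 73.6 L; P/T = const ⇒ T₂ = 1380 K, P₂ = 670 kPa.
W = 0 (no volume change).
ΔU = nCvΔT = 4.30×20.8×(1380−688) = 61800 J.
Q = ΔU = 61800 J.
Net over both steps: W = 7150 J, Q = 86800 J, ΔU = 79700 J.

86800 J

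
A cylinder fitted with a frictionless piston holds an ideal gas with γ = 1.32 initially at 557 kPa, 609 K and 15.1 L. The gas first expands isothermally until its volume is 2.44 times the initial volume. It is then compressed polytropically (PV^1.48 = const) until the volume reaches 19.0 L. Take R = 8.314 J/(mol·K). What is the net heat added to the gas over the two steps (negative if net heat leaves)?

10800 J

n = P₁V₁/(RT₁) = 557×15.1/(8.314×609) = 1.66 mol.
Step 1 — Isothermal: T stays 609 K; PV = const ⇒ V₂ = 36.8 L, P₂ = 228 kPa.
ΔU = 0 (ideal gas, T constant).
W = nRT ln(V₂/V₁) = 1.66×8.314×609×ln(2.44) = 7500 J.
Q = ΔU + W = 7500 J.
State after step 1: P = 228 kPa, V = 36.8 L, T = 609 K.
Step 2 — Polytropic n=1.48: T₂ = T₁(V₁/V₂)^(n−1) = 609×(1.94)^0.48 = 837 K; P₂ = P₁(V₁/V₂)^n = 608 kPa.
W = (P₁V₁−P₂V₂)/(n−1) = (228×36.8−608×19.0)/0.48 = -6560 J.
ΔU = nCvΔT = 1.66×26.0×(837−609) = 9840 J.
Q = ΔU + W = 3280 J.
Net over both steps: W = 945 J, Q = 10800 J, ΔU = 9840 J.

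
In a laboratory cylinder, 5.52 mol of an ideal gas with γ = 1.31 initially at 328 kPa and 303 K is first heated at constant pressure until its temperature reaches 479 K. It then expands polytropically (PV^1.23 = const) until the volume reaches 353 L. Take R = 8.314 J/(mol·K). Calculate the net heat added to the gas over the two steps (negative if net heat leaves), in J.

V₁ = nRT₁/P₁ = 5.52×8.314×303/328 = 42.4 L.
Step 1 — Isobaric: P stays 328 kPa; V/T = const ⇒ T₂ = 479 K, V₂ = 67.0 L.
W = PΔV = 328×(67.0−42.4) kPa·L = 8080 J.
ΔU = nCvΔT = 5.52×26.8×(479−303) = 26100 J.
Q = ΔU + W = nCpΔT = 34100 J.
State after step 1: P = 328 kPa, V = 67.0 L, T = 479 K.
Step 2 — Polytropic n=1.23: T₂ = T₁(V₁/V₂)^(n−1) = 479×(0.190)^0.23 = 327 K; P₂ = P₁(V₁/V₂)^n = 42.5 kPa.
W = (P₁V₁−P₂V₂)/(n−1) = (328×67.0−42.5×353)/0.23 = 30400 J.
ΔU = nCvΔT = 5.52×26.8×(327−479) = -22500 J.
Q = ΔU + W = 7830 J.
Net over both steps: W = 38400 J, Q = 42000 J, ΔU = 3530 J.

42000 J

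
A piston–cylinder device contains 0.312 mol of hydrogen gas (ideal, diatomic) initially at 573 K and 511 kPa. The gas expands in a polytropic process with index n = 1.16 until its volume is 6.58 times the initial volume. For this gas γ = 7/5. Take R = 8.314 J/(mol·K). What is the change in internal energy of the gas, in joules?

-967 J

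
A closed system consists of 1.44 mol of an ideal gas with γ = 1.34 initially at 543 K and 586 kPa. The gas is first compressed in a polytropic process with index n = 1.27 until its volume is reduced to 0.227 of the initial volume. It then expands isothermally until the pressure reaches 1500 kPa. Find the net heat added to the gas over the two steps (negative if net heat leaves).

V₁ = nRT₁/P₁ = 1.44×8.314×543/586 = 11.1 L.
Step 1 — Polytropic n=1.27: T₂ = T₁(V₁/V₂)^(n−1) = 543×(4.41)^0.27 = 810 K; P₂ = P₁(V₁/V₂)^n = 3850 kPa.
W = (P₁V₁−P₂V₂)/(n−1) = (586×11.1−3850×2.52)/0.27 = -11900 J.
ΔU = nCvΔT = 1.44×24.5×(810−543) = 9410 J.
Q = ΔU + W = -2440 J.
State after step 1: P = 3850 kPa, V = 2.52 L, T = 810 K.
Step 2 — Isothermal: T stays 810 K; PV = const ⇒ V₂ = 6.47 L, P₂ = 1500 kPa.
ΔU = 0 (ideal gas, T constant).
W = nRT ln(V₂/V₁) = 1.44×8.314×810×ln(2.57) = 9150 J.
Q = ΔU + W = 9150 J.
Net over both steps: W = -2700 J, Q = 6710 J, ΔU = 9410 J.

6710 J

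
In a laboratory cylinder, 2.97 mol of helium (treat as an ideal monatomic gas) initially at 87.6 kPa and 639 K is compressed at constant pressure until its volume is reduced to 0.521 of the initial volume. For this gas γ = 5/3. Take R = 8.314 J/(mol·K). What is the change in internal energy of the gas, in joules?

V₁ = nRT₁/P₁ = 2.97×8.314×639/87.6 = 180 L.
Isobaric: P stays 87.6 kPa; V/T = const ⇒ T₂ = 333 K, V₂ = 93.8 L.
For an ideal gas ΔU = nCvΔT with Cv = (3/2)R = 12.5 J/(mol·K).
ΔU = 2.97×12.5×(333−639) = -11300 J.

-11300 J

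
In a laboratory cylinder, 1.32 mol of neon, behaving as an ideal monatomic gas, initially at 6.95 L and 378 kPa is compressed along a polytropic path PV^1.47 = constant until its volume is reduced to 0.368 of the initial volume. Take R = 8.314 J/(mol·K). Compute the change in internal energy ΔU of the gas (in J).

T₁ = P₁V₁/(nR) = 378×6.95/(1.32×8.314) = 239 K.
Polytropic n=1.47: T₂ = T₁(V₁/V₂)^(n−1) = 239×(2.72)^0.47 = 383 K; P₂ = P₁(V₁/V₂)^n = 1640 kPa.
For an ideal gas ΔU = nCvΔT with Cv = (3/2)R = 12.5 J/(mol·K).
ΔU = 1.32×12.5×(383−239) = 2360 J.

2360 J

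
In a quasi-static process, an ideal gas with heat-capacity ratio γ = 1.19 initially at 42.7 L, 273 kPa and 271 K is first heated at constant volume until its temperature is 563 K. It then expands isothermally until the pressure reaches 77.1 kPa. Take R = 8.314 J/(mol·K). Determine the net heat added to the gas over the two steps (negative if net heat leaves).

n = P₁V₁/(RT₁) = 273×42.7/(8.314×271) = 5.17 mol.
Step 1 — Isochoric: V stays 42.7 L; P/T = const ⇒ T₂ = 563 K, P₂ = 567 kPa.
W = 0 (no volume change).
ΔU = nCvΔT = 5.17×43.8×(563−271) = 66100 J.
Q = ΔU = 66100 J.
State after step 1: P = 567 kPa, V = 42.7 L, T = 563 K.
Step 2 — Isothermal: T stays 563 K; PV = const ⇒ V₂ = 314 L, P₂ = 77.1 kPa.
ΔU = 0 (ideal gas, T constant).
W = nRT ln(V₂/V₁) = 5.17×8.314×563×ln(7.36) = 48300 J.
Q = ΔU + W = 48300 J.
Net over both steps: W = 48300 J, Q = 114000 J, ΔU = 66100 J.

114000 J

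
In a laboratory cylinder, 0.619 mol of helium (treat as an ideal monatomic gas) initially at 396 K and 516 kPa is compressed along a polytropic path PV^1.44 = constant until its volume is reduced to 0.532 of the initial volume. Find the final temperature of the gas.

523 K

V₁ = nRT₁/P₁ = 0.619×8.314×396/516 = 3.95 L.
Polytropic n=1.44: T₂ = T₁(V₁/V₂)^(n−1) = 396×(1.88)^0.44 = 523 K; P₂ = P₁(V₁/V₂)^n = 1280 kPa.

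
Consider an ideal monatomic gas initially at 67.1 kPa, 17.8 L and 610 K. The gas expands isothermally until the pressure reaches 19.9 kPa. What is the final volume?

60.0 L

Isothermal: T stays 610 K; PV = const ⇒ V₂ = 60.0 L, P₂ = 19.9 kPa.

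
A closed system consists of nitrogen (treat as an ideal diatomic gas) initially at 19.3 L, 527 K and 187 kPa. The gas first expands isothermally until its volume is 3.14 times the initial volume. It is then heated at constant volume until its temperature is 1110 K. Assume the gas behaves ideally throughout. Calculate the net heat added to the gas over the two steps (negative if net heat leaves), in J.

14100 J

n = P₁V₁/(RT₁) = 187×19.3/(8.314×527) = 0.824 mol.
Step 1 — Isothermal: T stays 527 K; PV = const ⇒ V₂ = 60.6 L, P₂ = 59.6 kPa.
ΔU = 0 (ideal gas, T constant).
W = nRT ln(V₂/V₁) = 0.824×8.314×527×ln(3.14) = 4130 J.
Q = ΔU + W = 4130 J.
State after step 1: P = 59.6 kPa, V = 60.6 L, T = 527 K.
Step 2 — Isochoric: V stays 60.6 L; P/T = const ⇒ T₂ = 1110 K, P₂ = 125 kPa.
W = 0 (no volume change).
ΔU = nCvΔT = 0.824×20.8×(1110−527) = 9980 J.
Q = ΔU = 9980 J.
Net over both steps: W = 4130 J, Q = 14100 J, ΔU = 9980 J.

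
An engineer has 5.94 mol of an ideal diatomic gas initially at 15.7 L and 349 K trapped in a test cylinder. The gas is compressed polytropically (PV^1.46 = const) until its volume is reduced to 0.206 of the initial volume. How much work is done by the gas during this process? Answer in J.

-40000 J

P₁ = nRT₁/V₁ = 5.94×8.314×349/15.7 = 1100 kPa.
Polytropic n=1.46: T₂ = T₁(V₁/V₂)^(n−1) = 349×(4.85)^0.46 = 722 K; P₂ = P₁(V₁/V₂)^n = 11000 kPa.
W = (P₁V₁−P₂V₂)/(n−1) = (1100×15.7−11000×3.23)/0.46 = -40000 J.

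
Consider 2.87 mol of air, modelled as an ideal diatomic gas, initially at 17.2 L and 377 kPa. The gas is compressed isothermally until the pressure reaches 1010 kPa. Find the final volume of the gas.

T₁ = P₁V₁/(nR) = 377×17.2/(2.87×8.314) = 272 K.
Isothermal: T stays 272 K; PV = const ⇒ V₂ = 6.42 L, P₂ = 1010 kPa.

6.42 L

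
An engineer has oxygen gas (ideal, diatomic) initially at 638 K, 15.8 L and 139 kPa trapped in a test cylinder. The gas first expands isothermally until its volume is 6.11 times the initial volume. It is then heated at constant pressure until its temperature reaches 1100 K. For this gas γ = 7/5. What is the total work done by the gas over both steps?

5570 J

n = P₁V₁/(RT₁) = 139×15.8/(8.314×638) = 0.414 mol.
Step 1 — Isothermal: T stays 638 K; PV = const ⇒ V₂ = 96.5 L, P₂ = 22.7 kPa.
ΔU = 0 (ideal gas, T constant).
W = nRT ln(V₂/V₁) = 0.414×8.314×638×ln(6.11) = 3970 J.
Q = ΔU + W = 3970 J.
State after step 1: P = 22.7 kPa, V = 96.5 L, T = 638 K.
Step 2 — Isobaric: P stays 22.7 kPa; V/T = const ⇒ T₂ = 1100 K, V₂ = 166 L.
W = PΔV = 22.7×(166−96.5) kPa·L = 1590 J.
ΔU = nCvΔT = 0.414×20.8×(1100−638) = 3980 J.
Q = ΔU + W = nCpΔT = 5570 J.
Net over both steps: W = 5570 J, Q = 9540 J, ΔU = 3980 J.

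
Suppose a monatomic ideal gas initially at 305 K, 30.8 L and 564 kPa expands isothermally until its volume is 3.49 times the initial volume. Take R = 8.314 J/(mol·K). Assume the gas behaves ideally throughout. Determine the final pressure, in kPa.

Isothermal: T stays 305 K; PV = const ⇒ V₂ = 107 L, P₂ = 162 kPa.

162 kPa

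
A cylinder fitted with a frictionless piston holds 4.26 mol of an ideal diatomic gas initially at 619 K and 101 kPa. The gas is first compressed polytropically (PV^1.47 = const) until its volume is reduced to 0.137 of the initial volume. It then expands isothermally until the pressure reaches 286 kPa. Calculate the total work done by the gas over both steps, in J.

32900 J

V₁ = nRT₁/P₁ = 4.26×8.314×619/101 = 217 L.
Step 1 — Polytropic n=1.47: T₂ = T₁(V₁/V₂)^(n−1) = 619×(7.30)^0.47 = 1580 K; P₂ = P₁(V₁/V₂)^n = 1880 kPa.
W = (P₁V₁−P₂V₂)/(n−1) = (101×217−1880×29.7)/0.47 = -72100 J.
ΔU = nCvΔT = 4.26×20.8×(1580−619) = 84700 J.
Q = ΔU + W = 12600 J.
State after step 1: P = 1880 kPa, V = 29.7 L, T = 1580 K.
Step 2 — Isothermal: T stays 1580 K; PV = const ⇒ V₂ = 195 L, P₂ = 286 kPa.
ΔU = 0 (ideal gas, T constant).
W = nRT ln(V₂/V₁) = 4.26×8.314×1580×ln(6.56) = 105000 J.
Q = ΔU + W = 105000 J.
Net over both steps: W = 32900 J, Q = 118000 J, ΔU = 84700 J.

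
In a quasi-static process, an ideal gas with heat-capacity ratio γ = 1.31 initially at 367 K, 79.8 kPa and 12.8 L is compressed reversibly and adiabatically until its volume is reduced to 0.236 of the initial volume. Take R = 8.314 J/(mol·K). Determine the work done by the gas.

n = P₁V₁/(RT₁) = 79.8×12.8/(8.314×367) = 0.335 mol.
Adiabatic: TV^(γ−1) = const ⇒ T₂ = 367×(4.24)^0.310 = 574 K; PV^γ = const ⇒ P₂ = 529 kPa.
ΔU = nCvΔT = 0.335×26.8×(574−367) = 1860 J.
Q = 0 for an adiabatic process, so W = −ΔU = -1860 J.

-1860 J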